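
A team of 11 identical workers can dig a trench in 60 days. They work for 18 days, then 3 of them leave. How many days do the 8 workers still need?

One worker does 1/660 of the job per day.
After 18 days with 11 workers, 3/10 is done (7/10 left).
With 8 workers the rate is 8/660 = 2/165, so the rest takes 7/10 ÷ 2/165 = 231/4 days.

231/4 days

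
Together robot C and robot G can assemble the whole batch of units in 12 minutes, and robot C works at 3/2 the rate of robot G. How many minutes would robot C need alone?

Let robot G's rate be r; then robot C's rate is (3/2)r, so together (3/2 + 1)r = (5/2)r = 1/12.
Thus r = 1/30 per minute.
Robot G alone: 30 minutes; robot C alone: 20 minutes.

20 minutes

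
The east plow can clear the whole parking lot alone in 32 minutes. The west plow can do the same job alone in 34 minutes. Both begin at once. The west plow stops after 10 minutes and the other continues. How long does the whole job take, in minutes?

384/17 minutes

In the first 10 minutes the combined rate is 33/544, so 165/272 of the job is done, leaving 107/272.
After the west plow leaves the rate is 1/32 per minute; the remaining 107/272 takes 214/17 minutes.
Total = 10 + 214/17 = 384/17 minutes.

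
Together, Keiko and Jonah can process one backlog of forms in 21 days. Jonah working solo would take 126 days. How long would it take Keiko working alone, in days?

Combined rate is 1/21 per day.
Known contribution: 1/126 per day.
So Keiko's rate is 1/21 − 1/126 = 5/126, meaning 126/5 days alone.

126/5 days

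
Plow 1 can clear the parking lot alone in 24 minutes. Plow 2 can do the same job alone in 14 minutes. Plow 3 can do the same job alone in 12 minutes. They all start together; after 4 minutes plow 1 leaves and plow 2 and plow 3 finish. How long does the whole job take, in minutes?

In the first 4 minutes the combined rate is 11/56, so 11/14 of the job is done, leaving 3/14.
After plow 1 leaves the rate is 13/84 per minute; the remaining 3/14 takes 18/13 minutes.
Total = 4 + 18/13 = 70/13 minutes.

70/13 minutes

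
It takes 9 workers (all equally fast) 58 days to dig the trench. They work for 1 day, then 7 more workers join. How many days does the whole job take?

529/16 days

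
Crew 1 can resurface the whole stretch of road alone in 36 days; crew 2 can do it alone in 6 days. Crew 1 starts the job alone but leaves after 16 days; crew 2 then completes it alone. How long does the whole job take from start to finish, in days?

In 16 days crew 1 does 16/36 = 4/9 of the job, leaving 5/9.
Crew 2 works at 1/6 per day, so finishing takes 5/9 ÷ 1/6 = 10/3 days.
Total time = 16 + 10/3 = 58/3 days.

58/3 days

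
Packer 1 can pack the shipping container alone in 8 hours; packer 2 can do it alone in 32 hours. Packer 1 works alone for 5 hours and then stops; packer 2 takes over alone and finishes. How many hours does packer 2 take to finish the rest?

12 hours

In 5 hours packer 1 does 5/8 of the job, leaving 3/8.
Packer 2 works at 1/32 per hour, so finishing takes 3/8 ÷ 1/32 = 12 hours.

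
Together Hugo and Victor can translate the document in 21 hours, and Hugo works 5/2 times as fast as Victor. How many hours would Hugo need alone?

Let Victor's rate be r; then Hugo's rate is (5/2)r, so together (5/2 + 1)r = (7/2)r = 1/21.
Thus r = 2/147 per hour.
Victor alone: 147/2 hours; Hugo alone: 147/5 hours.

147/5 hours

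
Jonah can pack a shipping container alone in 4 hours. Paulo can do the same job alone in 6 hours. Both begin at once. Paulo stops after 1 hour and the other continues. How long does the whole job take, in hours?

In the first 1 hour the combined rate is 5/12, so 5/12 of the job is done, leaving 7/12.
After Paulo leaves the rate is 1/4 per hour; the remaining 7/12 takes 7/3 hours.
Total = 1 + 7/3 = 10/3 hours.

10/3 hours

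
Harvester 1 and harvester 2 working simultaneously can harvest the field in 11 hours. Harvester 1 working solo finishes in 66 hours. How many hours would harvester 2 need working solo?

Combined rate is 1/11 per hour.
Known contribution: 1/66 per hour.
So harvester 2's rate is 1/11 − 1/66 = 5/66, meaning 66/5 hours alone.

66/5 hours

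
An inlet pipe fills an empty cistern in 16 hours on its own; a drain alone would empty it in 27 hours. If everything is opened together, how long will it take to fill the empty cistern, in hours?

432/11 hours

Net rate = 1/16 − 1/27 = (27 − 16)/432 = 11/432 per hour.
Filling time = 1 ÷ (11/432) = 432/11 hours.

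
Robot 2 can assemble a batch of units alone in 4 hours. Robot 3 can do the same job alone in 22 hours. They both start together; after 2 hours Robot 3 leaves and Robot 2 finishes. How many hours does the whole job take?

40/11 hours

In the first 2 hours the combined rate is 13/44, so 13/22 of the job is done, leaving 9/22.
After Robot 3 leaves the rate is 1/4 per hour; the remaining 9/22 takes 18/11 hours.
Total = 2 + 18/11 = 40/11 hours.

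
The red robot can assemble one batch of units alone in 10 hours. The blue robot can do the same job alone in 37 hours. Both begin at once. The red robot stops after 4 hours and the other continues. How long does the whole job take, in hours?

In the first 4 hours the combined rate is 47/370, so 94/185 of the job is done, leaving 91/185.
After the red robot leaves the rate is 1/37 per hour; the remaining 91/185 takes 91/5 hours.
Total = 4 + 91/5 = 111/5 hours.

111/5 hours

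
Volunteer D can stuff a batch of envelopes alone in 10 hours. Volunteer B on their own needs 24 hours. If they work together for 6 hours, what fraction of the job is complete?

17/20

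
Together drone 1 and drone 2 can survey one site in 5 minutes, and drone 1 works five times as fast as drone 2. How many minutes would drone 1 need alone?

6 minutes

Let drone 2's rate be r; then drone 1's rate is 5r, so together (5 + 1)r = 6r = 1/5.
Thus r = 1/30 per minute.
Drone 2 alone: 30 minutes; drone 1 alone: 6 minutes.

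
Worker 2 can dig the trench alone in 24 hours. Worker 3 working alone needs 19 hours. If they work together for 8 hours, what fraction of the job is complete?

43/57

Combined rate: 1/24 + 1/19 = (19 + 24)/456 = 43/456 per hour.
In 8 hours they complete 8·43/456 = 43/57 of the job.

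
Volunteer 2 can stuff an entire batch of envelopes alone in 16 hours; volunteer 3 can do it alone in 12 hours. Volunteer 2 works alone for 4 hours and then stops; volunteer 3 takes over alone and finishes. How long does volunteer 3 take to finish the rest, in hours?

9 hours

In 4 hours volunteer 2 does 4/16 = 1/4 of the job, leaving 3/4.
Volunteer 3 works at 1/12 per hour, so finishing takes 3/4 ÷ 1/12 = 9 hours.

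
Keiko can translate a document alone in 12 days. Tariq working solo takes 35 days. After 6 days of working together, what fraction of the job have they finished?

Combined rate: 1/12 + 1/35 = (35 + 12)/420 = 47/420 per day.
In 6 days they complete 6·47/420 = 47/70 of the job.

47/70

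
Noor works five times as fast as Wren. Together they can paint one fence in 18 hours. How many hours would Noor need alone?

108/5 hours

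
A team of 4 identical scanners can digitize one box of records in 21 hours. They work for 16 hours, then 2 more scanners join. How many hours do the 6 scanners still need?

One scanner does 1/84 of the job per hour.
After 16 hours with 4 scanners, 16/21 is done (5/21 left).
With 6 scanners the rate is 6/84 = 1/14, so the rest takes 5/21 ÷ 1/14 = 10/3 hours.

10/3 hours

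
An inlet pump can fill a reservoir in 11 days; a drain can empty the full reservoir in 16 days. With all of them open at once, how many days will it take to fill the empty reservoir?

Net rate = 1/11 − 1/16 = (16 − 11)/176 = 5/176 per day.
Filling time = 1 ÷ (5/176) = 176/5 days.

176/5 days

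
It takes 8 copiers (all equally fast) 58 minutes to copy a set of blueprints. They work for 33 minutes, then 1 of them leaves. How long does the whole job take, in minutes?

431/7 minutes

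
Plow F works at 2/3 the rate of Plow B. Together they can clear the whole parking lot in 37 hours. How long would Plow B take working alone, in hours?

185/3 hours

Let Plow B's rate be r; then Plow F's rate is (2/3)r, so together (2/3 + 1)r = (5/3)r = 1/37.
Thus r = 3/185 per hour.
Plow B alone: 185/3 hours; Plow F alone: 185/2 hours.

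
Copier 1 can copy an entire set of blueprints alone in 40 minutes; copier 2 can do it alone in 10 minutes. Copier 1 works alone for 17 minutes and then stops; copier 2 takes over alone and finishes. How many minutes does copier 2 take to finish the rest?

In 17 minutes copier 1 does 17/40 of the job, leaving 23/40.
Copier 2 works at 1/10 per minute, so finishing takes 23/40 ÷ 1/10 = 23/4 minutes.

23/4 minutes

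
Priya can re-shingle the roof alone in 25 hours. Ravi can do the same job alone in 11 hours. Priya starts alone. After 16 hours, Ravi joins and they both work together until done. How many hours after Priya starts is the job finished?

In the first 16 hours Priya alone does 16/25 of the job, leaving 9/25.
Once everyone is working, combined rate: 1/25 + 1/11 = (11 + 25)/275 = 36/275 per hour.
Remaining 9/25 at 36/275 per hour takes 11/4 hours.
Total from the start = 16 + 11/4 = 75/4 hours.

75/4 hours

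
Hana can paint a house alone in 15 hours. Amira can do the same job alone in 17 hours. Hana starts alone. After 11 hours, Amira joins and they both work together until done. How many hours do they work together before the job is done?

17/8 hours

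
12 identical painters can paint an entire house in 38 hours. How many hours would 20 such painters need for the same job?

Total work is 12·38 = 456 painter-hours.
With 20 painters: 456/20 = 114/5 hours.

114/5 hours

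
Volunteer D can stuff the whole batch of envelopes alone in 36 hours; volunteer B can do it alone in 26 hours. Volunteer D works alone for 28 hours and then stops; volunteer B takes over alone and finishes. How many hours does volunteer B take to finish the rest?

52/9 hours

In 28 hours volunteer D does 28/36 = 7/9 of the job, leaving 2/9.
Volunteer B works at 1/26 per hour, so finishing takes 2/9 ÷ 1/26 = 52/9 hours.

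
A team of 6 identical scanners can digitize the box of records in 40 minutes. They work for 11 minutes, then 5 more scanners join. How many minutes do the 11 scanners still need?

One scanner does 1/240 of the job per minute.
After 11 minutes with 6 scanners, 11/40 is done (29/40 left).
With 11 scanners the rate is 11/240, so the rest takes 29/40 ÷ 11/240 = 174/11 minutes.

174/11 minutes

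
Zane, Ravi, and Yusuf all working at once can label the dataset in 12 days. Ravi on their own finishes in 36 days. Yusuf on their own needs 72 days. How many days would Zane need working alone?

Combined rate is 1/12 per day.
Known contribution: 1/36 + 1/72 = (2 + 1)/72 = 3/72 = 1/24 per day.
So Zane's rate is 1/12 − 1/24 = 1/24, meaning 24 days alone.

24 days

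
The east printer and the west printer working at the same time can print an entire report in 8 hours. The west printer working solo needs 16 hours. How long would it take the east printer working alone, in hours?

Combined rate is 1/8 per hour.
Known contribution: 1/16 per hour.
So the east printer's rate is 1/8 − 1/16 = 1/16, meaning 16 hours alone.

16 hours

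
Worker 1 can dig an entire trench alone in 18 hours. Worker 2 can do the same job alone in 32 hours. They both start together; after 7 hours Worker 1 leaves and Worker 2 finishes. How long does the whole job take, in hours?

In the first 7 hours the combined rate is 25/288, so 175/288 of the job is done, leaving 113/288.
After Worker 1 leaves the rate is 1/32 per hour; the remaining 113/288 takes 113/9 hours.
Total = 7 + 113/9 = 176/9 hours.

176/9 hours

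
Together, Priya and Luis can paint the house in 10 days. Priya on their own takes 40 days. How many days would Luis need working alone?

Combined rate is 1/10 per day.
Known contribution: 1/40 per day.
So Luis's rate is 1/10 − 1/40 = 3/40, meaning 40/3 days alone.

40/3 days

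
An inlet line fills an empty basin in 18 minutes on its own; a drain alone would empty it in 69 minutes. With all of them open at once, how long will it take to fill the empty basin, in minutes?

414/17 minutes

Net rate = 1/18 − 1/69 = (23 − 6)/414 = 17/414 per minute.
Filling time = 1 ÷ (17/414) = 414/17 minutes.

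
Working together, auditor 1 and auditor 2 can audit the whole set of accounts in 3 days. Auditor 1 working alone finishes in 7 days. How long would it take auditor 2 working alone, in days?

21/4 days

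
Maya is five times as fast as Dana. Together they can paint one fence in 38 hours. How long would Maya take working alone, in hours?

Let Dana's rate be r; then Maya's rate is 5r, so together (5 + 1)r = 6r = 1/38.
Thus r = 1/228 per hour.
Dana alone: 228 hours; Maya alone: 228/5 hours.

228/5 hours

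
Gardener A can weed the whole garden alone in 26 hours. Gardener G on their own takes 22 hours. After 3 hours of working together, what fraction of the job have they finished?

36/143

Combined rate: 1/26 + 1/22 = (11 + 13)/286 = 24/286 = 12/143 per hour.
In 3 hours they complete 3·12/143 = 36/143 of the job.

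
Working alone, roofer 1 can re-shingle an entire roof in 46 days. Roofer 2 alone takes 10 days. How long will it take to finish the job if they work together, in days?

Combined rate: 1/46 + 1/10 = (5 + 23)/230 = 28/230 = 14/115 per day.
Time = 1 ÷ (14/115) = 115/14 days.

115/14 days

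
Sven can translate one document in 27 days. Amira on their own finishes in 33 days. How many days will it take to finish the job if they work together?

297/20 days

Combined rate: 1/27 + 1/33 = (11 + 9)/297 = 20/297 per day.
Time = 1 ÷ (20/297) = 297/20 days.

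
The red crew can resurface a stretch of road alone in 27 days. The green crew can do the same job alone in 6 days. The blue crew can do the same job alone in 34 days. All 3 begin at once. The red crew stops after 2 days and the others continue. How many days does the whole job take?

In the first 2 days the combined rate is 107/459, so 214/459 of the job is done, leaving 245/459.
After the red crew leaves the rate is 10/51 per day; the remaining 245/459 takes 49/18 days.
Total = 2 + 49/18 = 85/18 days.

85/18 days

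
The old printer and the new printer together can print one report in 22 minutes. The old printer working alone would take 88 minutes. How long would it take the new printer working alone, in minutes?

88/3 minutes

Combined rate is 1/22 per minute.
Known contribution: 1/88 per minute.
So the new printer's rate is 1/22 − 1/88 = 3/88, meaning 88/3 minutes alone.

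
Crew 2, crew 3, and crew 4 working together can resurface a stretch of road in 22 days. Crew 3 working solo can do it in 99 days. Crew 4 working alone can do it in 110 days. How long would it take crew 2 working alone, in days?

495/13 days

Combined rate is 1/22 per day.
Known contribution: 1/99 + 1/110 = (10 + 9)/990 = 19/990 per day.
So crew 2's rate is 1/22 − 19/990 = 13/495, meaning 495/13 days alone.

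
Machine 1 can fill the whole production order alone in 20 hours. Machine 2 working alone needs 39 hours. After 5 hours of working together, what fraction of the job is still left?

97/156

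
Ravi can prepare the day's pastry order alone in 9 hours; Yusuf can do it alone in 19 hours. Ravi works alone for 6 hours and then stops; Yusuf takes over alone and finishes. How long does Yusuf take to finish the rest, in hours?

In 6 hours Ravi does 6/9 = 2/3 of the job, leaving 1/3.
Yusuf works at 1/19 per hour, so finishing takes 1/3 ÷ 1/19 = 19/3 hours.

19/3 hours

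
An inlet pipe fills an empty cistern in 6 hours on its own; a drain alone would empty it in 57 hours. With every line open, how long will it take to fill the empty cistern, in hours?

114/17 hours

Net rate = 1/6 − 1/57 = (19 − 2)/114 = 17/114 per hour.
Filling time = 1 ÷ (17/114) = 114/17 hours.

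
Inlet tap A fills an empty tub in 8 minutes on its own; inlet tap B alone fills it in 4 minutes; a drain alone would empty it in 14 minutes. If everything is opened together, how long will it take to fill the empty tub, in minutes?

Net rate = 1/8 + 1/4 − 1/14 = (7 + 14 − 4)/56 = 17/56 per minute.
Filling time = 1 ÷ (17/56) = 56/17 minutes.

56/17 minutes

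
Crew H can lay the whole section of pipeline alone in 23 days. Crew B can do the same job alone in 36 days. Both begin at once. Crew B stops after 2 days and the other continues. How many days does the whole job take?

In the first 2 days the combined rate is 59/828, so 59/414 of the job is done, leaving 355/414.
After Crew B leaves the rate is 1/23 per day; the remaining 355/414 takes 355/18 days.
Total = 2 + 355/18 = 391/18 days.

391/18 days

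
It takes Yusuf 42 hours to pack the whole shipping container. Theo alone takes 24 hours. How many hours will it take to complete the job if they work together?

Combined rate: 1/42 + 1/24 = (4 + 7)/168 = 11/168 per hour.
Time = 1 ÷ (11/168) = 168/11 hours.

168/11 hours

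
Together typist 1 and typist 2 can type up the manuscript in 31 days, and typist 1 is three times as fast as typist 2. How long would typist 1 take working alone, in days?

Let typist 2's rate be r; then typist 1's rate is 3r, so together (3 + 1)r = 4r = 1/31.
Thus r = 1/124 per day.
Typist 2 alone: 124 days; typist 1 alone: 124/3 days.

124/3 days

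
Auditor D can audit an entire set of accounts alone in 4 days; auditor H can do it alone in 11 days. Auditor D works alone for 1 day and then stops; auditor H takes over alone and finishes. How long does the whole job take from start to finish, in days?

37/4 days

In 1 day auditor D does 1/4 of the job, leaving 3/4.
Auditor H works at 1/11 per day, so finishing takes 3/4 ÷ 1/11 = 33/4 days.
Total time = 1 + 33/4 = 37/4 days.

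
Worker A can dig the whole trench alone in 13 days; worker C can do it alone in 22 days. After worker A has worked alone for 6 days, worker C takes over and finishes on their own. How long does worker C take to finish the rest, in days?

154/13 days

In 6 days worker A does 6/13 of the job, leaving 7/13.
Worker C works at 1/22 per day, so finishing takes 7/13 ÷ 1/22 = 154/13 days.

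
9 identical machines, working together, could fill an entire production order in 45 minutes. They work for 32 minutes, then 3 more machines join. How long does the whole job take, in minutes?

167/4 minutes

One machine does 1/405 of the job per minute.
After 32 minutes with 9 machines, 32/45 is done (13/45 left).
With 12 machines the rate is 12/405 = 4/135, so the rest takes 13/45 ÷ 4/135 = 39/4 minutes.
Total = 32 + 39/4 = 167/4 minutes.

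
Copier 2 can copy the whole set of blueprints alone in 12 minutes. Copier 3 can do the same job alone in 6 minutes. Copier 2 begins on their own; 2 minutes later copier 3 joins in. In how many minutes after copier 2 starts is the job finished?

16/3 minutes

In the first 2 minutes copier 2 alone does 2/12 = 1/6 of the job, leaving 5/6.
Once everyone is working, combined rate: 1/12 + 1/6 = (1 + 2)/12 = 3/12 = 1/4 per minute.
Remaining 5/6 at 1/4 per minute takes 10/3 minutes.
Total from the start = 2 + 10/3 = 16/3 minutes.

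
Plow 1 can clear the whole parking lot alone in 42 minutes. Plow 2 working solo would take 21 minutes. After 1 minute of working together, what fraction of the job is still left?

Combined rate: 1/42 + 1/21 = (1 + 2)/42 = 3/42 = 1/14 per minute.
In 1 minute they complete 1·1/14 = 1/14 of the job.
So 13/14 remains.

13/14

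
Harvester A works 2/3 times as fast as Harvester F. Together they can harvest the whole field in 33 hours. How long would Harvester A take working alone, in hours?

165/2 hours

Let Harvester F's rate be r; then Harvester A's rate is (2/3)r, so together (2/3 + 1)r = (5/3)r = 1/33.
Thus r = 1/55 per hour.
Harvester F alone: 55 hours; Harvester A alone: 165/2 hours.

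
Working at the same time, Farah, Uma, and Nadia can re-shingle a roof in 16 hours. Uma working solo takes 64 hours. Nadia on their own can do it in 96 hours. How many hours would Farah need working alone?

192/7 hours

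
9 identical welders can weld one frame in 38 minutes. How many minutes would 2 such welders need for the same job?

171 minutes

Total work is 9·38 = 342 welder-minutes.
With 2 welders: 342/2 = 171 minutes.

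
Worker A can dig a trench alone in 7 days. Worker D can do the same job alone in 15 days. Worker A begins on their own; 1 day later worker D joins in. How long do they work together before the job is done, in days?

45/11 days

In the first 1 day worker A alone does 1/7 of the job, leaving 6/7.
Once everyone is working, combined rate: 1/7 + 1/15 = (15 + 7)/105 = 22/105 per day.
Remaining 6/7 at 22/105 per day takes 45/11 days.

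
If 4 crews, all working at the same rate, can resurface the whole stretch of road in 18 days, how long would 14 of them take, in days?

36/7 days

Total work is 4·18 = 72 crew-days.
With 14 crews: 72/14 = 36/7 days.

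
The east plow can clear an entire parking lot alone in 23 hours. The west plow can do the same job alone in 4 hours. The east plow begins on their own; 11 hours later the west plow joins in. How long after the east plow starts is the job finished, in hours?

In the first 11 hours the east plow alone does 11/23 of the job, leaving 12/23.
Once everyone is working, combined rate: 1/23 + 1/4 = (4 + 23)/92 = 27/92 per hour.
Remaining 12/23 at 27/92 per hour takes 16/9 hours.
Total from the start = 11 + 16/9 = 115/9 hours.

115/9 hours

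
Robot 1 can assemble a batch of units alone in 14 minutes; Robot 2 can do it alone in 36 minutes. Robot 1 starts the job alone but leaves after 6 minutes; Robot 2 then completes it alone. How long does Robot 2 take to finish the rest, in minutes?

In 6 minutes Robot 1 does 6/14 = 3/7 of the job, leaving 4/7.
Robot 2 works at 1/36 per minute, so finishing takes 4/7 ÷ 1/36 = 144/7 minutes.

144/7 minutes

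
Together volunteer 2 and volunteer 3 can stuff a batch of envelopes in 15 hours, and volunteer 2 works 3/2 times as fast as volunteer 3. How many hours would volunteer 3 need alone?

75/2 hours

Let volunteer 3's rate be r; then volunteer 2's rate is (3/2)r, so together (3/2 + 1)r = (5/2)r = 1/15.
Thus r = 2/75 per hour.
Volunteer 3 alone: 75/2 hours; volunteer 2 alone: 25 hours.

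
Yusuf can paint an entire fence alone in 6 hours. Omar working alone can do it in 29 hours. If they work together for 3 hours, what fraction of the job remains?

23/58

Combined rate: 1/6 + 1/29 = (29 + 6)/174 = 35/174 per hour.
In 3 hours they complete 3·35/174 = 35/58 of the job.
So 23/58 remains.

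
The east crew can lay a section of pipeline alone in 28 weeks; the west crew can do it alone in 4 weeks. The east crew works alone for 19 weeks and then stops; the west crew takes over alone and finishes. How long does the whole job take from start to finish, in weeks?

142/7 weeks

In 19 weeks the east crew does 19/28 of the job, leaving 9/28.
The west crew works at 1/4 per week, so finishing takes 9/28 ÷ 1/4 = 9/7 weeks.
Total time = 19 + 9/7 = 142/7 weeks.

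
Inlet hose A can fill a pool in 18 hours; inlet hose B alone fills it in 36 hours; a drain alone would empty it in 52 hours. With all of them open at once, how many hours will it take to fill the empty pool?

Net rate = 1/18 + 1/36 − 1/52 = (26 + 13 − 9)/468 = 30/468 = 5/78 per hour.
Filling time = 1 ÷ (5/78) = 78/5 hours.

78/5 hours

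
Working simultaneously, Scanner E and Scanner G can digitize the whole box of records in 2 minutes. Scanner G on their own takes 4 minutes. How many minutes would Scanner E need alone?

Combined rate is 1/2 per minute.
Known contribution: 1/4 per minute.
So Scanner E's rate is 1/2 − 1/4 = 1/4, meaning 4 minutes alone.

4 minutes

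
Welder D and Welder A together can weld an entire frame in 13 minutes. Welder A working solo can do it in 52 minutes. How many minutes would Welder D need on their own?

52/3 minutes

Combined rate is 1/13 per minute.
Known contribution: 1/52 per minute.
So Welder D's rate is 1/13 − 1/52 = 3/52, meaning 52/3 minutes alone.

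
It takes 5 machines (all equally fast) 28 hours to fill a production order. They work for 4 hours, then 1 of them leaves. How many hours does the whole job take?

34 hours

One machine does 1/140 of the job per hour.
After 4 hours with 5 machines, 1/7 is done (6/7 left).
With 4 machines the rate is 4/140 = 1/35, so the rest takes 6/7 ÷ 1/35 = 30 hours.
Total = 4 + 30 = 34 hours.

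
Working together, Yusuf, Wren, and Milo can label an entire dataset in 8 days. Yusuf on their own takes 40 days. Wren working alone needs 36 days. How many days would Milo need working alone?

Combined rate is 1/8 per day.
Known contribution: 1/40 + 1/36 = (9 + 10)/360 = 19/360 per day.
So Milo's rate is 1/8 − 19/360 = 13/180, meaning 180/13 days alone.

180/13 days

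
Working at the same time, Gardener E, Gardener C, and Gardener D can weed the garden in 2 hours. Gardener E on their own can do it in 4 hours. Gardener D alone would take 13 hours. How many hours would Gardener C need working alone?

Combined rate is 1/2 per hour.
Known contribution: 1/4 + 1/13 = (13 + 4)/52 = 17/52 per hour.
So Gardener C's rate is 1/2 − 17/52 = 9/52, meaning 52/9 hours alone.

52/9 hours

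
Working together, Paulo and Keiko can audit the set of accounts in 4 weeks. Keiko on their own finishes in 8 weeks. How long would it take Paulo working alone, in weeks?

8 weeks

Combined rate is 1/4 per week.
Known contribution: 1/8 per week.
So Paulo's rate is 1/4 − 1/8 = 1/8, meaning 8 weeks alone.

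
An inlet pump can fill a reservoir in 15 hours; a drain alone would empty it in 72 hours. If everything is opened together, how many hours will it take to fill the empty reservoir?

Net rate = 1/15 − 1/72 = (24 − 5)/360 = 19/360 per hour.
Filling time = 1 ÷ (19/360) = 360/19 hours.

360/19 hours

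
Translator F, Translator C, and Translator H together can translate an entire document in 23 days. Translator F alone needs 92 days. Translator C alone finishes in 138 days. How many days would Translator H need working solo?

276/7 days

Combined rate is 1/23 per day.
Known contribution: 1/92 + 1/138 = (3 + 2)/276 = 5/276 per day.
So Translator H's rate is 1/23 − 5/276 = 7/276, meaning 276/7 days alone.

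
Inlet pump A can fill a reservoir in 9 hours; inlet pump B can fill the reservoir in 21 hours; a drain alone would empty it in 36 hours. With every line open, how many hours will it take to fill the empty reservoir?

84/11 hours

Net rate = 1/9 + 1/21 − 1/36 = (28 + 12 − 7)/252 = 33/252 = 11/84 per hour.
Filling time = 1 ÷ (11/84) = 84/11 hours.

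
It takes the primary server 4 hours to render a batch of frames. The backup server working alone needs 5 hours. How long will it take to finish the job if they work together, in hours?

20/9 hours

With two workers the combined time is the product over the sum: 4·5/(4+5) = 20/9 hours.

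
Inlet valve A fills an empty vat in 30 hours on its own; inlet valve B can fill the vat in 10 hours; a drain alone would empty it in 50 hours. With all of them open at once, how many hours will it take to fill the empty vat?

150/17 hours

Net rate = 1/30 + 1/10 − 1/50 = (5 + 15 − 3)/150 = 17/150 per hour.
Filling time = 1 ÷ (17/150) = 150/17 hours.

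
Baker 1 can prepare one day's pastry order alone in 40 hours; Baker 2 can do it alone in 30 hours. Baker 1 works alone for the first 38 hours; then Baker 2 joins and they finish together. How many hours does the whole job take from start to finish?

272/7 hours

In 38 hours Baker 1 does 38/40 = 19/20 of the job, leaving 1/20.
Baker 1 and Baker 2 together work at 7/120 per hour, so finishing takes 1/20 ÷ 7/120 = 6/7 hours.
Total time = 38 + 6/7 = 272/7 hours.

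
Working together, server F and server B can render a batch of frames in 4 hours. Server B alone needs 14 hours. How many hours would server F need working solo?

Combined rate is 1/4 per hour.
Known contribution: 1/14 per hour.
So server F's rate is 1/4 − 1/14 = 5/28, meaning 28/5 hours alone.

28/5 hours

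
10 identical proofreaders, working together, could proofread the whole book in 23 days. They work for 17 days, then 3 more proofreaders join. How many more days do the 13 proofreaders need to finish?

60/13 days

One proofreader does 1/230 of the job per day.
After 17 days with 10 proofreaders, 17/23 is done (6/23 left).
With 13 proofreaders the rate is 13/230, so the rest takes 6/23 ÷ 13/230 = 60/13 days.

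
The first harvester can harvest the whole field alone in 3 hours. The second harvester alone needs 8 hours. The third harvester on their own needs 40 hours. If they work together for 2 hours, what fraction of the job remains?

Combined rate: 1/3 + 1/8 + 1/40 = (40 + 15 + 3)/120 = 58/120 = 29/60 per hour.
In 2 hours they complete 2·29/60 = 29/30 of the job.
So 1/30 remains.

1/30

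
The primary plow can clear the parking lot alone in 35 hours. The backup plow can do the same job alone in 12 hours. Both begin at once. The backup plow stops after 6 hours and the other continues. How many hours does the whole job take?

35/2 hours

In the first 6 hours the combined rate is 47/420, so 47/70 of the job is done, leaving 23/70.
After the backup plow leaves the rate is 1/35 per hour; the remaining 23/70 takes 23/2 hours.
Total = 6 + 23/2 = 35/2 hours.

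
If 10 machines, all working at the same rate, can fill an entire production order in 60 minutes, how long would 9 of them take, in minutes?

Total work is 10·60 = 600 machine-minutes.
With 9 machines: 600/9 = 200/3 minutes.

200/3 minutes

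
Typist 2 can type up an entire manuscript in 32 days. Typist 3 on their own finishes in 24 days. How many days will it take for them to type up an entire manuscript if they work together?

96/7 days

With two workers the combined time is the product over the sum: 32·24/(32+24) = 768/56 = 96/7 days.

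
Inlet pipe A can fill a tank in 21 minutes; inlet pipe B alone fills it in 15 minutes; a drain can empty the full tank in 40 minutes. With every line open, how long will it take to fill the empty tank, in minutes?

56/5 minutes

Net rate = 1/21 + 1/15 − 1/40 = (40 + 56 − 21)/840 = 75/840 = 5/56 per minute.
Filling time = 1 ÷ (5/56) = 56/5 minutes.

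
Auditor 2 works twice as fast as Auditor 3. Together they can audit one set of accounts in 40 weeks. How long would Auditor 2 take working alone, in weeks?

Let Auditor 3's rate be r; then Auditor 2's rate is 2r, so together (2 + 1)r = 3r = 1/40.
Thus r = 1/120 per week.
Auditor 3 alone: 120 weeks; Auditor 2 alone: 60 weeks.

60 weeks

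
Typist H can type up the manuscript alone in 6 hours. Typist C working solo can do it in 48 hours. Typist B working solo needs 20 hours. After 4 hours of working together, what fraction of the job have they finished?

19/20

Combined rate: 1/6 + 1/48 + 1/20 = (40 + 5 + 12)/240 = 57/240 = 19/80 per hour.
In 4 hours they complete 4·19/80 = 19/20 of the job.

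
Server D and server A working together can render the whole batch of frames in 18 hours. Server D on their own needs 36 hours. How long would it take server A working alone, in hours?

Combined rate is 1/18 per hour.
Known contribution: 1/36 per hour.
So server A's rate is 1/18 − 1/36 = 1/36, meaning 36 hours alone.

36 hours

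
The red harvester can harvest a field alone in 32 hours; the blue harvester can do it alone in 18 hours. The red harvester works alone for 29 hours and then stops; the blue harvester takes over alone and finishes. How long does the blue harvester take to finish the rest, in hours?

27/16 hours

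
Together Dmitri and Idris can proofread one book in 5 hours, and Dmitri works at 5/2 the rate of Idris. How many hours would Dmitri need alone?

Let Idris's rate be r; then Dmitri's rate is (5/2)r, so together (5/2 + 1)r = (7/2)r = 1/5.
Thus r = 2/35 per hour.
Idris alone: 35/2 hours; Dmitri alone: 7 hours.

7 hours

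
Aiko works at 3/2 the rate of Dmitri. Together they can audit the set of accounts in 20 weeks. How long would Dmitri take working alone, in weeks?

50 weeks

Let Dmitri's rate be r; then Aiko's rate is (3/2)r, so together (3/2 + 1)r = (5/2)r = 1/20.
Thus r = 1/50 per week.
Dmitri alone: 50 weeks; Aiko alone: 100/3 weeks.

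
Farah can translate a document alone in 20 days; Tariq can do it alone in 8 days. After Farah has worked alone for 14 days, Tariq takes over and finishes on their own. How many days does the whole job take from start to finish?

82/5 days

In 14 days Farah does 14/20 = 7/10 of the job, leaving 3/10.
Tariq works at 1/8 per day, so finishing takes 3/10 ÷ 1/8 = 12/5 days.
Total time = 14 + 12/5 = 82/5 days.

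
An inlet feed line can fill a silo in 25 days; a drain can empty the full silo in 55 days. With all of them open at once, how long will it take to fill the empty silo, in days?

275/6 days

Net rate = 1/25 − 1/55 = (11 − 5)/275 = 6/275 per day.
Filling time = 1 ÷ (6/275) = 275/6 days.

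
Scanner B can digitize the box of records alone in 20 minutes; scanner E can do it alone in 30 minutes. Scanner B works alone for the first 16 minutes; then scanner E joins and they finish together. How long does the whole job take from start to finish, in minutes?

92/5 minutes

In 16 minutes scanner B does 16/20 = 4/5 of the job, leaving 1/5.
Scanner B and scanner E together work at 1/12 per minute, so finishing takes 1/5 ÷ 1/12 = 12/5 minutes.
Total time = 16 + 12/5 = 92/5 minutes.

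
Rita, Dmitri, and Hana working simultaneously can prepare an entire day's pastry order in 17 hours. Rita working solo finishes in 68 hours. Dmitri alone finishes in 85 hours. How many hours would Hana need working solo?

340/11 hours

Combined rate is 1/17 per hour.
Known contribution: 1/68 + 1/85 = (5 + 4)/340 = 9/340 per hour.
So Hana's rate is 1/17 − 9/340 = 11/340, meaning 340/11 hours alone.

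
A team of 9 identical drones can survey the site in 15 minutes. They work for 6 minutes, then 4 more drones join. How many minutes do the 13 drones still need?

One drone does 1/135 of the job per minute.
After 6 minutes with 9 drones, 2/5 is done (3/5 left).
With 13 drones the rate is 13/135, so the rest takes 3/5 ÷ 13/135 = 81/13 minutes.

81/13 minutes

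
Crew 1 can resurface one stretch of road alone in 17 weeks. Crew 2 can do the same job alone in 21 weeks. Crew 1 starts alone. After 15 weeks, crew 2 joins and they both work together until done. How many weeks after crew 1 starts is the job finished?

In the first 15 weeks crew 1 alone does 15/17 of the job, leaving 2/17.
Once everyone is working, combined rate: 1/17 + 1/21 = (21 + 17)/357 = 38/357 per week.
Remaining 2/17 at 38/357 per week takes 21/19 weeks.
Total from the start = 15 + 21/19 = 306/19 weeks.

306/19 weeks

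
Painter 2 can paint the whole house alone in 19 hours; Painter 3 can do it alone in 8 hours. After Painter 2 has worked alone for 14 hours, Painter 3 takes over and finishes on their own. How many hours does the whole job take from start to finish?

306/19 hours

In 14 hours Painter 2 does 14/19 of the job, leaving 5/19.
Painter 3 works at 1/8 per hour, so finishing takes 5/19 ÷ 1/8 = 40/19 hours.
Total time = 14 + 40/19 = 306/19 hours.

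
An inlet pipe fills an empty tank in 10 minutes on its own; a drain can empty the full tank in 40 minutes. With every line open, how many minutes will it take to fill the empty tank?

40/3 minutes

Net rate = 1/10 − 1/40 = (4 − 1)/40 = 3/40 per minute.
Filling time = 1 ÷ (3/40) = 40/3 minutes.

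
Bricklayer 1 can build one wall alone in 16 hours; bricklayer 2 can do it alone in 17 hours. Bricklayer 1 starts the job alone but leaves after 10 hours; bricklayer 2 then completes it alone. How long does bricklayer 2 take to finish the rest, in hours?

51/8 hours

In 10 hours bricklayer 1 does 10/16 = 5/8 of the job, leaving 3/8.
Bricklayer 2 works at 1/17 per hour, so finishing takes 3/8 ÷ 1/17 = 51/8 hours.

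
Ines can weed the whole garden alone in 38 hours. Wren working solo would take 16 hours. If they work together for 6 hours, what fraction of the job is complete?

Combined rate: 1/38 + 1/16 = (8 + 19)/304 = 27/304 per hour.
In 6 hours they complete 6·27/304 = 81/152 of the job.

81/152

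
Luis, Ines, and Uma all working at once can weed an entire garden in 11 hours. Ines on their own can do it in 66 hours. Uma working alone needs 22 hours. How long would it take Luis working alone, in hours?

33 hours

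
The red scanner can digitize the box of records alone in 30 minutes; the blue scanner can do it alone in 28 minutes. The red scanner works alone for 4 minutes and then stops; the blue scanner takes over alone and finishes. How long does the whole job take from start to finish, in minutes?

424/15 minutes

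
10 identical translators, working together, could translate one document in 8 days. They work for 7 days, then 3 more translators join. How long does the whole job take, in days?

One translator does 1/80 of the job per day.
After 7 days with 10 translators, 7/8 is done (1/8 left).
With 13 translators the rate is 13/80, so the rest takes 1/8 ÷ 13/80 = 10/13 days.
Total = 7 + 10/13 = 101/13 days.

101/13 days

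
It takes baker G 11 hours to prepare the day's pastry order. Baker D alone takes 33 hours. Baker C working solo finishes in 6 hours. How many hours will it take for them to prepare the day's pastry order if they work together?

Combined rate: 1/11 + 1/33 + 1/6 = (6 + 2 + 11)/66 = 19/66 per hour.
Time = 1 ÷ (19/66) = 66/19 hours.

66/19 hours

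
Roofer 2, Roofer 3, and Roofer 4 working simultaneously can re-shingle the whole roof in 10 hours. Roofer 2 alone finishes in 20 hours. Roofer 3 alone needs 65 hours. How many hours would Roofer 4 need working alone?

Combined rate is 1/10 per hour.
Known contribution: 1/20 + 1/65 = (13 + 4)/260 = 17/260 per hour.
So Roofer 4's rate is 1/10 − 17/260 = 9/260, meaning 260/9 hours alone.

260/9 hours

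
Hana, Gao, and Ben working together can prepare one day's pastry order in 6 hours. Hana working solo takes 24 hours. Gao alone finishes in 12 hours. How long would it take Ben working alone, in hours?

24 hours

Combined rate is 1/6 per hour.
Known contribution: 1/24 + 1/12 = (1 + 2)/24 = 3/24 = 1/8 per hour.
So Ben's rate is 1/6 − 1/8 = 1/24, meaning 24 hours alone.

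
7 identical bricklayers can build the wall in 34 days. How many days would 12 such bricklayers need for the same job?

Total work is 7·34 = 238 bricklayer-days.
With 12 bricklayers: 238/12 = 119/6 days.

119/6 days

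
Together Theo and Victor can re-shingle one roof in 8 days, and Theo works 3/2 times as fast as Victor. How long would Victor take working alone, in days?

20 days

Let Victor's rate be r; then Theo's rate is (3/2)r, so together (3/2 + 1)r = (5/2)r = 1/8.
Thus r = 1/20 per day.
Victor alone: 20 days; Theo alone: 40/3 days.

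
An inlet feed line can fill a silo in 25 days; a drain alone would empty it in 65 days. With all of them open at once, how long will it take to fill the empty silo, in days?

325/8 days

Net rate = 1/25 − 1/65 = (13 − 5)/325 = 8/325 per day.
Filling time = 1 ÷ (8/325) = 325/8 days.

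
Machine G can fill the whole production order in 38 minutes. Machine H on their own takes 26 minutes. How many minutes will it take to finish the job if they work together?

With two workers the combined time is the product over the sum: 38·26/(38+26) = 988/64 = 247/16 minutes.

247/16 minutes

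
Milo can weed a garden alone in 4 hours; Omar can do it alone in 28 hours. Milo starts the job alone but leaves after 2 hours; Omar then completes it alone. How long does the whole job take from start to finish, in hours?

16 hours

In 2 hours Milo does 2/4 = 1/2 of the job, leaving 1/2.
Omar works at 1/28 per hour, so finishing takes 1/2 ÷ 1/28 = 14 hours.
Total time = 2 + 14 = 16 hours.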